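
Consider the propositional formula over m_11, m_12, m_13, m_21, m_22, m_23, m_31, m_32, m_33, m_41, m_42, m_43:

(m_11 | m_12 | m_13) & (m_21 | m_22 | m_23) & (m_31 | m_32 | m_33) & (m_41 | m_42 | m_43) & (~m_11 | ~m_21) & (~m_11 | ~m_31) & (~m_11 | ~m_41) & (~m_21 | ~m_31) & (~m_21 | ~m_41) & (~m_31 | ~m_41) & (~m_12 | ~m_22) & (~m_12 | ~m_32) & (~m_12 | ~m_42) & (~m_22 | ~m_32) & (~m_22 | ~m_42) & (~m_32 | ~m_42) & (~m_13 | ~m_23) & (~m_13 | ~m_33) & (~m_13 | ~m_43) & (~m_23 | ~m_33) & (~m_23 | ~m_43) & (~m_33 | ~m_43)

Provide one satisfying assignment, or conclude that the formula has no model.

UNSATISFIABLE

Case m_11 = 0:
Case m_12 = 1:
Unit clause (~m_22) forces m_22 = 0.
Unit clause (~m_32) forces m_32 = 0.
Unit clause (~m_42) forces m_42 = 0.
Case m_21 = 1:
Unit clause (~m_31) forces m_31 = 0.
Unit clause (m_33) forces m_33 = 1.
Unit clause (~m_41) forces m_41 = 0.
Unit clause (m_43) forces m_43 = 1.
That conflicts with the unit clause (~m_43).
Undo m_21 and try m_21 = 0.
Unit clause (m_23) forces m_23 = 1.
Unit clause (~m_13) forces m_13 = 0.
Unit clause (~m_33) forces m_33 = 0.
Unit clause (m_31) forces m_31 = 1.
Unit clause (~m_41) forces m_41 = 0.
Unit clause (m_43) forces m_43 = 1.
That conflicts with the unit clause (~m_43).
Either choice for m_21 ends in contradiction.
Undo m_12 and try m_12 = 0.
Unit clause (m_13) forces m_13 = 1.
Unit clause (~m_23) forces m_23 = 0.
Unit clause (~m_33) forces m_33 = 0.
Unit clause (~m_43) forces m_43 = 0.
Case m_21 = 1:
Unit clause (~m_31) forces m_31 = 0.
Unit clause (m_32) forces m_32 = 1.
Unit clause (~m_41) forces m_41 = 0.
Unit clause (m_42) forces m_42 = 1.
That conflicts with the unit clause (~m_42).
Undo m_21 and try m_21 = 0.
Unit clause (m_22) forces m_22 = 1.
Unit clause (~m_32) forces m_32 = 0.
Unit clause (m_31) forces m_31 = 1.
Unit clause (~m_41) forces m_41 = 0.
Unit clause (m_42) forces m_42 = 1.
That conflicts with the unit clause (~m_42).
Either choice for m_21 ends in contradiction.
Either choice for m_12 ends in contradiction.
Undo m_11 and try m_11 = 1.
Unit clause (~m_21) forces m_21 = 0.
Unit clause (~m_31) forces m_31 = 0.
Unit clause (~m_41) forces m_41 = 0.
Case m_22 = 1:
Unit clause (~m_12) forces m_12 = 0.
Unit clause (~m_32) forces m_32 = 0.
Unit clause (m_33) forces m_33 = 1.
Unit clause (~m_42) forces m_42 = 0.
Unit clause (m_43) forces m_43 = 1.
That conflicts with the unit clause (~m_43).
Undo m_22 and try m_22 = 0.
Unit clause (m_23) forces m_23 = 1.
Unit clause (~m_13) forces m_13 = 0.
Unit clause (~m_33) forces m_33 = 0.
Unit clause (m_32) forces m_32 = 1.
Unit clause (~m_12) forces m_12 = 0.
Unit clause (~m_42) forces m_42 = 0.
Unit clause (m_43) forces m_43 = 1.
That conflicts with the unit clause (~m_43).
Either choice for m_22 ends in contradiction.
Either choice for m_11 ends in contradiction.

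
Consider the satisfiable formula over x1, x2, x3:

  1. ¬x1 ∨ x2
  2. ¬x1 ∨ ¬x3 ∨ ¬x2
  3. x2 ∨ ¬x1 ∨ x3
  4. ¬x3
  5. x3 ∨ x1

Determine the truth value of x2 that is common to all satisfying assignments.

True

Suppose x2 = False.
(¬x1) alone gives x1 = False.
(¬x3) alone gives x3 = False.
That conflicts with the unit clause (x3).
So every satisfying assignment has x2 = True.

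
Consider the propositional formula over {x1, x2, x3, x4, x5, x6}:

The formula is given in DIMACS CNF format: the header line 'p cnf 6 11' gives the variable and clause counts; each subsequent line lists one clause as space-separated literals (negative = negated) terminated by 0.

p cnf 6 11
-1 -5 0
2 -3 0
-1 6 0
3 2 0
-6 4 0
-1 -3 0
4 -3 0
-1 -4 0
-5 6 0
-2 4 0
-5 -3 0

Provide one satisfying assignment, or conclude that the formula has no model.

x1 ↦ False; x2 ↦ True; x3 ↦ False; x4 ↦ True; x5 ↦ False; x6 ↦ False

Case x1 = False:
Case x2 = True:
(x4) alone gives x4 = True.
Case x5 = False:
Every clause is now satisfied; x3, x6 are unconstrained.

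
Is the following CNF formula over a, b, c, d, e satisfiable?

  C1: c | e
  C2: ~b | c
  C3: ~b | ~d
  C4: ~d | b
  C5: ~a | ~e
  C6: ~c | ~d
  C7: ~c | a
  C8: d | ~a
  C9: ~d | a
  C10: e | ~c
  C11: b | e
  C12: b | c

Suppose c = 1.
From the singleton clause (~d), d = 0.
From the singleton clause (a), a = 1.
That conflicts with the unit clause (~a).
That branch fails; take c = 0 instead.
From the singleton clause (e), e = 1.
From the singleton clause (~b), b = 0.
That conflicts with the unit clause (b).
Both values of c lead to a conflict.
No assignment satisfies every clause.

No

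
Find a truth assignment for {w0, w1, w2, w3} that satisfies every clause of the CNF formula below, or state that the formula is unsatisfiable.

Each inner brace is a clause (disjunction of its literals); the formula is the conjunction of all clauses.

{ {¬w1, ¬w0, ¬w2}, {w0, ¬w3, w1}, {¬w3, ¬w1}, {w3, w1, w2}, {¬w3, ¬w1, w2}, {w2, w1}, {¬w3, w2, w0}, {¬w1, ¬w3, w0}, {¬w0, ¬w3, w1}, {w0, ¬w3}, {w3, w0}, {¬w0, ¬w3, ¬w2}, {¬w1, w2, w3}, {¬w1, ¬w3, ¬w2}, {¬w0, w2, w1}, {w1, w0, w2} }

Suppose w3 = False.
The clause (w0) is unit, so w0 = True.
Suppose w1 = False.
The clause (w2) is unit, so w2 = True.
This assignment satisfies each clause.

w0 ↦ True; w1 ↦ False; w2 ↦ True; w3 ↦ False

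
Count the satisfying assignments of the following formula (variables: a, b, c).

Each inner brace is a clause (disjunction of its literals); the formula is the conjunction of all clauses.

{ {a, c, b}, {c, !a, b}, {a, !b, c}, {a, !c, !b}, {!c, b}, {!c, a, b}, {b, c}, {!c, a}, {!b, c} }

There are 2^3 = 8 truth assignments over (a, b, c).
Split on c. With c = true, the clauses containing c are satisfied and !c drops from the rest; 1 of the 2^2 = 4 assignments to the other variables satisfy what remains.
With c = false, by the same count on the reduced clause set, 0 assignments work.
(One model: a=T, b=T, c=T.)
Total: 1 + 0 = 1.

1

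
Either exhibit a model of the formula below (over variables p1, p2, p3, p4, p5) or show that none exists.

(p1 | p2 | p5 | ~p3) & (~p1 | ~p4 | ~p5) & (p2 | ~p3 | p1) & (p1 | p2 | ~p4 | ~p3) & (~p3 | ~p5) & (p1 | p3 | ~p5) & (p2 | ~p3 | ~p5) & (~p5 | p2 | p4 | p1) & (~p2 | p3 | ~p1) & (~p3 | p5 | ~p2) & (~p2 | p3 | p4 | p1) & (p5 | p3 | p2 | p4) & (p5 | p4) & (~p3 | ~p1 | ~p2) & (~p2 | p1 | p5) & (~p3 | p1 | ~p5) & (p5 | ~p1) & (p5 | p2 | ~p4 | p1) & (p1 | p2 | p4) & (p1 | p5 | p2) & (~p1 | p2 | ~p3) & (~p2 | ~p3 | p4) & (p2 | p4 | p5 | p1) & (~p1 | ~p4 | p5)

p1=1, p2=0, p3=0, p4=0, p5=1

Suppose p3 = 0.
Suppose p1 = 1.
Unit clause (~p2) forces p2 = 0.
Unit clause (p5) forces p5 = 1.
Unit clause (~p4) forces p4 = 0.
Every clause now holds.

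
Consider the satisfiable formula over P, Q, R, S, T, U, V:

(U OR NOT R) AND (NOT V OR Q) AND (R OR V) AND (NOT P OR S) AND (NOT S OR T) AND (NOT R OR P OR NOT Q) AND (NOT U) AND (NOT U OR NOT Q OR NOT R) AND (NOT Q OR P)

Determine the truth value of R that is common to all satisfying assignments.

False

Suppose R = true.
The clause (U) is unit, so U = true.
But (NOT U) is also a unit clause — contradiction.
So every satisfying assignment has R = False.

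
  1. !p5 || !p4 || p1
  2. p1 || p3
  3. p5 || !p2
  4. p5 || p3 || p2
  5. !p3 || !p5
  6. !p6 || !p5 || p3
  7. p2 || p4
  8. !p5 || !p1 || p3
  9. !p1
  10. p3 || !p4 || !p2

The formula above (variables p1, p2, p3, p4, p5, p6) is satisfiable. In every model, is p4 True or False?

True

Suppose p4 = false.
The clause (p2) is unit, so p2 = true.
The clause (p5) is unit, so p5 = true.
The clause (!p3) is unit, so p3 = false.
The clause (p1) is unit, so p1 = true.
Now (!p1) is unsatisfied and unit — conflict.
So every satisfying assignment has p4 = True.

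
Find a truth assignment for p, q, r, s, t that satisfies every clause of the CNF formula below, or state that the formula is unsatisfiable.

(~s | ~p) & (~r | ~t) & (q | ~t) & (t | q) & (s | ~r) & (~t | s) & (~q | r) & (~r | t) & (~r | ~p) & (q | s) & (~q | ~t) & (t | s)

Branch on s: set s = 0.
Unit clause (~r) forces r = 0.
Unit clause (~t) forces t = 0.
That conflicts with the unit clause (t).
Backtrack on s: now try s = 1.
Unit clause (~p) forces p = 0.
Branch on r: set r = 0.
Unit clause (~q) forces q = 0.
Unit clause (~t) forces t = 0.
That conflicts with the unit clause (t).
Backtrack on r: now try r = 1.
Unit clause (~t) forces t = 0.
That conflicts with the unit clause (t).
Neither r = 1 nor r = 0 works.
Neither s = 1 nor s = 0 works.

UNSATISFIABLE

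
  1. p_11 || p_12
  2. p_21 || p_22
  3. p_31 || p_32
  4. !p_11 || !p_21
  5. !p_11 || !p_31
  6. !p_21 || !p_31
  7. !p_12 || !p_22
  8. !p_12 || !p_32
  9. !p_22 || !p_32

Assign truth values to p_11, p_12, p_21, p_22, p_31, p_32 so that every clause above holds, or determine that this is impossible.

Suppose p_11 = true.
From the singleton clause (!p_21), p_21 = false.
From the singleton clause (p_22), p_22 = true.
From the singleton clause (!p_31), p_31 = false.
From the singleton clause (p_32), p_32 = true.
Now (!p_32) is unsatisfied and unit — conflict.
Backtrack on p_11: now try p_11 = false.
From the singleton clause (p_12), p_12 = true.
From the singleton clause (!p_22), p_22 = false.
From the singleton clause (p_21), p_21 = true.
From the singleton clause (!p_31), p_31 = false.
From the singleton clause (p_32), p_32 = true.
Now (!p_32) is unsatisfied and unit — conflict.
Neither p_11 = true nor p_11 = false works.

UNSATISFIABLE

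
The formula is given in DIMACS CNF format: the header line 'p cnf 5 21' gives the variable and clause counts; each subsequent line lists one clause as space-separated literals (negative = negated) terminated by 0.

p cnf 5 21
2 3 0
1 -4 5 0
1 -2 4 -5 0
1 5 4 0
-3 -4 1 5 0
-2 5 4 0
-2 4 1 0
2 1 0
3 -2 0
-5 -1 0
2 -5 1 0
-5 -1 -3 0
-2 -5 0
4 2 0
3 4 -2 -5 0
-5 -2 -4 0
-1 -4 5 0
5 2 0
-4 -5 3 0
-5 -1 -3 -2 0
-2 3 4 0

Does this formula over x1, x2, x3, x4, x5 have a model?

Case x2 = True:
(x3) alone gives x3 = True.
(¬x5) alone gives x5 = False.
(x4) alone gives x4 = True.
(x1) alone gives x1 = True.
But (¬x1) is also a unit clause — contradiction.
So x2 must be the other value — set x2 = False.
(x3) alone gives x3 = True.
(x1) alone gives x1 = True.
(¬x5) alone gives x5 = False.
But (x5) is also a unit clause — contradiction.
Neither x2 = True nor x2 = False works.
No assignment satisfies every clause.

No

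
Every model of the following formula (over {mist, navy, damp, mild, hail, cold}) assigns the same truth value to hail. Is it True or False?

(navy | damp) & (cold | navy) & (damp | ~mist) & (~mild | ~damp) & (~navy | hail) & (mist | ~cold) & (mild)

Suppose hail = 0.
Unit clause (~navy) forces navy = 0.
Unit clause (damp) forces damp = 1.
Unit clause (cold) forces cold = 1.
Unit clause (~mild) forces mild = 0.
Now (mild) is unsatisfied and unit — conflict.
So every satisfying assignment has hail = True.

True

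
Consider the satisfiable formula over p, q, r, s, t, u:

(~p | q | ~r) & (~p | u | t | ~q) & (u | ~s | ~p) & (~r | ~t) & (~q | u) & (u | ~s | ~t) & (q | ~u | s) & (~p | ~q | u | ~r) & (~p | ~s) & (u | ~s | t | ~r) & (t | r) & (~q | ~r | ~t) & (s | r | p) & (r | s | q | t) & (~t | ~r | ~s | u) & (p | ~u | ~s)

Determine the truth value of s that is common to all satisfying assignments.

Suppose s = 1.
From the singleton clause (~p), p = 0.
From the singleton clause (~u), u = 0.
From the singleton clause (~q), q = 0.
From the singleton clause (~t), t = 0.
From the singleton clause (~r), r = 0.
That conflicts with the unit clause (r).
So every satisfying assignment has s = False.

False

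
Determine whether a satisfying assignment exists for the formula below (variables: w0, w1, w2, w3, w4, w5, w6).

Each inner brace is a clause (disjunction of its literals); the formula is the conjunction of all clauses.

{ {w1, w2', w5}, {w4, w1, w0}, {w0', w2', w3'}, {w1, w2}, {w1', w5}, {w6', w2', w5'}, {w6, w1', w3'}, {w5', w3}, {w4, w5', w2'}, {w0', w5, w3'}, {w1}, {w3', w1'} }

Unsatisfiable

From the singleton clause (w1), w1 = 1.
From the singleton clause (w5), w5 = 1.
From the singleton clause (w3), w3 = 1.
Now (w3') is unsatisfied and unit — conflict.
No assignment satisfies every clause.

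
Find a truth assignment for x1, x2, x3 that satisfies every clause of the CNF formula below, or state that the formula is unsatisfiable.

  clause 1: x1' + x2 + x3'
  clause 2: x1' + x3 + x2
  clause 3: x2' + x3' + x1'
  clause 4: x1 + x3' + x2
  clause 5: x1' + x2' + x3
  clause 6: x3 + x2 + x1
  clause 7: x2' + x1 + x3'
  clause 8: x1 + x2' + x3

UNSATISFIABLE

Case x1 = 0:
Case x3 = 0:
Unit clause (x2) forces x2 = 1.
Now (x2') is unsatisfied and unit — conflict.
Backtrack on x3: now try x3 = 1.
Unit clause (x2) forces x2 = 1.
Now (x2') is unsatisfied and unit — conflict.
Neither x3 = 1 nor x3 = 0 works.
Backtrack on x1: now try x1 = 1.
Case x2 = 1:
Unit clause (x3') forces x3 = 0.
Now (x3) is unsatisfied and unit — conflict.
Backtrack on x2: now try x2 = 0.
Unit clause (x3') forces x3 = 0.
Now (x3) is unsatisfied and unit — conflict.
Neither x2 = 1 nor x2 = 0 works.
Neither x1 = 1 nor x1 = 0 works.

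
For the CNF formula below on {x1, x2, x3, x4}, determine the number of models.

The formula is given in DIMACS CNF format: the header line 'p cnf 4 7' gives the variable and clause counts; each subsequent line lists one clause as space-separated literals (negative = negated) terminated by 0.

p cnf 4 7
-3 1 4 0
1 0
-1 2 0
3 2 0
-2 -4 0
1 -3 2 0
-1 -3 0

1

There are 2^4 = 16 truth assignments over (x1, x2, x3, x4).
Check each against the 7 clauses (columns in the order x1, x2, x3, x4):
  F F F F  ✗ fails (x1)
  F F F T  ✗ fails (x1)
  F F T F  ✗ fails (¬x3 ∨ x1 ∨ x4)
  F F T T  ✗ fails (x1)
  F T F F  ✗ fails (x1)
  F T F T  ✗ fails (x1)
  F T T F  ✗ fails (¬x3 ∨ x1 ∨ x4)
  F T T T  ✗ fails (x1)
  T F F F  ✗ fails (¬x1 ∨ x2)
  T F F T  ✗ fails (¬x1 ∨ x2)
  T F T F  ✗ fails (¬x1 ∨ x2)
  T F T T  ✗ fails (¬x1 ∨ x2)
  T T F F  ✓ satisfies all
  T T F T  ✗ fails (¬x2 ∨ ¬x4)
  T T T F  ✗ fails (¬x1 ∨ ¬x3)
  T T T T  ✗ fails (¬x2 ∨ ¬x4)
1 of the 16 rows is a model.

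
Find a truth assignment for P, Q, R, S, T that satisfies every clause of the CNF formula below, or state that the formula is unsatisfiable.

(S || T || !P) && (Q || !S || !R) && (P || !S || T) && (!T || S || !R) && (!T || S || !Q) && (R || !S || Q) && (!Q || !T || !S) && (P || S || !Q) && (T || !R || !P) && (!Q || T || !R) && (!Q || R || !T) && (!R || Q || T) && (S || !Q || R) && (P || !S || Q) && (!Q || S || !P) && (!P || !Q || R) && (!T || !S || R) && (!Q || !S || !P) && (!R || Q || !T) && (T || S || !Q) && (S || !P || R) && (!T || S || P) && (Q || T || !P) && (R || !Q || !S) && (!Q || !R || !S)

Case S = false:
Case T = false:
From the singleton clause (!P), P = false.
From the singleton clause (!Q), Q = false.
From the singleton clause (!R), R = false.
Every clause now holds.

P ↦ false,  Q ↦ false,  R ↦ false,  S ↦ false,  T ↦ false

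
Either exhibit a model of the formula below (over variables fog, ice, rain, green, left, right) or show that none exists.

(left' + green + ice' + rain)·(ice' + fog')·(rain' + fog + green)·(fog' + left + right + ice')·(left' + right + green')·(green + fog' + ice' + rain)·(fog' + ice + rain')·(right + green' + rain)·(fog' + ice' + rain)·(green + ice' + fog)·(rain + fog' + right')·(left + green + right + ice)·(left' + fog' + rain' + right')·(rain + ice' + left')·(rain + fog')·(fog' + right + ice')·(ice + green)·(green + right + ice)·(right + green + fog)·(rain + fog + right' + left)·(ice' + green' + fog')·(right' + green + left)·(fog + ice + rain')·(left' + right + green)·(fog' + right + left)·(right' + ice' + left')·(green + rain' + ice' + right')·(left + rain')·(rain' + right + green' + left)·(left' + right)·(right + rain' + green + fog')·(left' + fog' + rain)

fog ↦ 0; ice ↦ 0; rain ↦ 0; green ↦ 1; left ↦ 1; right ↦ 1

Branch on ice: set ice = 0.
The clause (green) is unit, so green = 1.
Branch on left: set left = 1.
The clause (right) is unit, so right = 1.
Branch on fog: set fog = 0.
The clause (rain') is unit, so rain = 0.
This assignment satisfies each clause.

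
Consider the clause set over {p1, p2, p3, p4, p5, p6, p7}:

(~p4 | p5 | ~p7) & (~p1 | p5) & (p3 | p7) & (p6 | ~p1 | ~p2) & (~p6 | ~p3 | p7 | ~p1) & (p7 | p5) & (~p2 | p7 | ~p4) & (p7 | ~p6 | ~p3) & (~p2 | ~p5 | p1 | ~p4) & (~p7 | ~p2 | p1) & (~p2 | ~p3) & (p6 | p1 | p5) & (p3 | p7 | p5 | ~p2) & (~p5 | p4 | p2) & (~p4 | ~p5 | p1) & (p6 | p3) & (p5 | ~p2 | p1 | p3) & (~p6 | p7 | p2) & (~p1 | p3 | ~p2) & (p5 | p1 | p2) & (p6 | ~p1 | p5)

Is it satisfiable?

Satisfiable

Suppose p1 = 1.
From the singleton clause (p5), p5 = 1.
Suppose p3 = 1.
From the singleton clause (~p2), p2 = 0.
From the singleton clause (p4), p4 = 1.
Suppose p6 = 1.
From the singleton clause (p7), p7 = 1.
All clauses are satisfied.
A satisfying assignment: p1=1; p2=0; p3=1; p4=1; p5=1; p6=1; p7=1.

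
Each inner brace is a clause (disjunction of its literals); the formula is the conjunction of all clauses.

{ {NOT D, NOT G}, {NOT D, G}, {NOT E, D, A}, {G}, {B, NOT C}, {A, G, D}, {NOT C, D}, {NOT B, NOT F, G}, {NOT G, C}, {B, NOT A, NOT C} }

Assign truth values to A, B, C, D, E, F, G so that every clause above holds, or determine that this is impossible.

(G) alone gives G = true.
(NOT D) alone gives D = false.
(NOT C) alone gives C = false.
That conflicts with the unit clause (C).

UNSATISFIABLE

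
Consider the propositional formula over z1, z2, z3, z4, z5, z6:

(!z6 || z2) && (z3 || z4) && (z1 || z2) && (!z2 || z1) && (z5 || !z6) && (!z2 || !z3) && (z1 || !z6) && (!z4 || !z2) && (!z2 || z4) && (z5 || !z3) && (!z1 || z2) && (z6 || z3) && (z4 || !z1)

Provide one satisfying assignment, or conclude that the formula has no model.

Try z6 = false.
From the singleton clause (z3), z3 = true.
From the singleton clause (!z2), z2 = false.
From the singleton clause (z1), z1 = true.
But (!z1) is also a unit clause — contradiction.
That branch fails; take z6 = true instead.
From the singleton clause (z2), z2 = true.
From the singleton clause (z1), z1 = true.
From the singleton clause (z5), z5 = true.
From the singleton clause (!z3), z3 = false.
From the singleton clause (z4), z4 = true.
But (!z4) is also a unit clause — contradiction.
Neither z6 = true nor z6 = false works.

UNSATISFIABLE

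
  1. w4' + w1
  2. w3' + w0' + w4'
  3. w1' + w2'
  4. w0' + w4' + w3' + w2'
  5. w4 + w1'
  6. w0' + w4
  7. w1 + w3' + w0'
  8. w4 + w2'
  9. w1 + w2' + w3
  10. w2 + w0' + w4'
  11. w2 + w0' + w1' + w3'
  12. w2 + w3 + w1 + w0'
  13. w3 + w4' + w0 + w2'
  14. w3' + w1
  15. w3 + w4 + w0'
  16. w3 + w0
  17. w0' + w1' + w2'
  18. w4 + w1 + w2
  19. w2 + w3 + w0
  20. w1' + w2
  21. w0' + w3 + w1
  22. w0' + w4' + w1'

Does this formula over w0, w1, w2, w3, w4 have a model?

No, unsatisfiable

Try w4 = 0.
Unit clause (w1') forces w1 = 0.
Unit clause (w0') forces w0 = 0.
Unit clause (w2') forces w2 = 0.
Now (w2) is unsatisfied and unit — conflict.
That branch fails; take w4 = 1 instead.
Unit clause (w1) forces w1 = 1.
Unit clause (w2') forces w2 = 0.
Now (w2) is unsatisfied and unit — conflict.
Either choice for w4 ends in contradiction.
No assignment satisfies every clause.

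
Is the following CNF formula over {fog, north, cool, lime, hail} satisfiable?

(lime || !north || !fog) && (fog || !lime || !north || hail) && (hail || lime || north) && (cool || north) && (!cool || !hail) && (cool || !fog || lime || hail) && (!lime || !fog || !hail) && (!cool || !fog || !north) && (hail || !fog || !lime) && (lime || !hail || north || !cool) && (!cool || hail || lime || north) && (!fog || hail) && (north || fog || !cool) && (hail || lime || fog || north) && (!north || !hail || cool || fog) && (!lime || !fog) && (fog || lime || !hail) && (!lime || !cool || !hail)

Branch on cool: set cool = true.
(!hail) alone gives hail = false.
(!fog) alone gives fog = false.
(north) alone gives north = true.
(!lime) alone gives lime = false.
This assignment satisfies each clause.
A satisfying assignment: fog=false, north=true, cool=true, lime=false, hail=false.

Yes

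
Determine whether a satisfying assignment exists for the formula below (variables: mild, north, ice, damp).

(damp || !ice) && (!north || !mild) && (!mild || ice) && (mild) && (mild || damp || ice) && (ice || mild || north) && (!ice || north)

No, unsatisfiable

The clause (mild) is unit, so mild = true.
The clause (!north) is unit, so north = false.
The clause (ice) is unit, so ice = true.
Now (!ice) is unsatisfied and unit — conflict.
No assignment satisfies every clause.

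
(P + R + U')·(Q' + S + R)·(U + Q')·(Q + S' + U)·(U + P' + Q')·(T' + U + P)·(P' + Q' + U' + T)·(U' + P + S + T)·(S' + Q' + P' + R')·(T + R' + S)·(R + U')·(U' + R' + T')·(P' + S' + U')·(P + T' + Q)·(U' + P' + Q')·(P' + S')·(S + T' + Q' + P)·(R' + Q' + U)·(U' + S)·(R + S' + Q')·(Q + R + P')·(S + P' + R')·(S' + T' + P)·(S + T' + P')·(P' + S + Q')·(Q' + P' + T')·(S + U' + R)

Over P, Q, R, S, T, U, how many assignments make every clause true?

3

There are 2^6 = 64 truth assignments over (P, Q, R, S, T, U).
Split on P. With P = 1, the clauses containing P are satisfied and P' drops from the rest; 0 of the 2^5 = 32 assignments to the other variables satisfy what remains.
With P = 0, by the same count on the reduced clause set, 3 assignments work.
(One model: P=F, Q=F, R=F, S=F, T=F, U=F.)
Total: 0 + 3 = 3.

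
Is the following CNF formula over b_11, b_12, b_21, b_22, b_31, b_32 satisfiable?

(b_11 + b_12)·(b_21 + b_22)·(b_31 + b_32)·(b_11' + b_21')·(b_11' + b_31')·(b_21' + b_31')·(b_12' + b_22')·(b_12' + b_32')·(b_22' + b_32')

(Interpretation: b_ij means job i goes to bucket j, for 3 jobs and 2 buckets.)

Branch on b_11: set b_11 = 1.
From the singleton clause (b_21'), b_21 = 0.
From the singleton clause (b_22), b_22 = 1.
From the singleton clause (b_31'), b_31 = 0.
From the singleton clause (b_32), b_32 = 1.
Now (b_32') is unsatisfied and unit — conflict.
Backtrack on b_11: now try b_11 = 0.
From the singleton clause (b_12), b_12 = 1.
From the singleton clause (b_22'), b_22 = 0.
From the singleton clause (b_21), b_21 = 1.
From the singleton clause (b_31'), b_31 = 0.
From the singleton clause (b_32), b_32 = 1.
Now (b_32') is unsatisfied and unit — conflict.
Either choice for b_11 ends in contradiction.
No assignment satisfies every clause.

Unsatisfiable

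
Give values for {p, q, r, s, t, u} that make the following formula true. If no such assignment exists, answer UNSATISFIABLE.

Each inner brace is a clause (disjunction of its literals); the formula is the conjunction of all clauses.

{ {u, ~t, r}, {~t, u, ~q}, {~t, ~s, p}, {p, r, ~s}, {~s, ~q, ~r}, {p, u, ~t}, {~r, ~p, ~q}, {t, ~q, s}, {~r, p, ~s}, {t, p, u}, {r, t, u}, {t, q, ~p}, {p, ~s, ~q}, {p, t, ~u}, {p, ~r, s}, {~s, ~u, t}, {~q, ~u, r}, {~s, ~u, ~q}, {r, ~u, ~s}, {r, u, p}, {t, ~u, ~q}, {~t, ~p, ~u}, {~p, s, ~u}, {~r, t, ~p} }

Branch on u: set u = 0.
Branch on t: set t = 1.
The clause (r) is unit, so r = 1.
The clause (~q) is unit, so q = 0.
The clause (p) is unit, so p = 1.
No clause remains; s is free.

p=1; q=0; r=1; s=0; t=1; u=0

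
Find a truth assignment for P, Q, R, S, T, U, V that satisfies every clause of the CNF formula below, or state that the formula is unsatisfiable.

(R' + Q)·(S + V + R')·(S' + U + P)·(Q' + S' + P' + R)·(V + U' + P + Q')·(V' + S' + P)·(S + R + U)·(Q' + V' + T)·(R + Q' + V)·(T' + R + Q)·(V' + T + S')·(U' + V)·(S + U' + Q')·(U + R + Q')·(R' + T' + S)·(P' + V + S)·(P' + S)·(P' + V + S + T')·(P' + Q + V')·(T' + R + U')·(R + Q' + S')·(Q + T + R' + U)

P=0; Q=0; R=0; S=0; T=0; U=1; V=1

Suppose R = 0.
Suppose S = 0.
From the singleton clause (U), U = 1.
From the singleton clause (V), V = 1.
From the singleton clause (Q'), Q = 0.
From the singleton clause (T'), T = 0.
From the singleton clause (P'), P = 0.
All clauses are satisfied.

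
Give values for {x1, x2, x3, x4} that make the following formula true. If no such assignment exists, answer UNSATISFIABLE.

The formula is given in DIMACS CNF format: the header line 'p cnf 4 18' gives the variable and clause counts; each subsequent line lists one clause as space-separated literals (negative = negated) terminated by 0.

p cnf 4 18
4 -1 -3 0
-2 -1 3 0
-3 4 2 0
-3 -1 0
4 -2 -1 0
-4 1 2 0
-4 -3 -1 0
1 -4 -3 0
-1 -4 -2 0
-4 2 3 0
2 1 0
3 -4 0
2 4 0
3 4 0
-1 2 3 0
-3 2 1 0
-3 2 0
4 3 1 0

x1: False; x2: True; x3: True; x4: False

Suppose x3 = True.
Unit clause (¬x1) forces x1 = False.
Unit clause (¬x4) forces x4 = False.
Unit clause (x2) forces x2 = True.
All clauses are satisfied.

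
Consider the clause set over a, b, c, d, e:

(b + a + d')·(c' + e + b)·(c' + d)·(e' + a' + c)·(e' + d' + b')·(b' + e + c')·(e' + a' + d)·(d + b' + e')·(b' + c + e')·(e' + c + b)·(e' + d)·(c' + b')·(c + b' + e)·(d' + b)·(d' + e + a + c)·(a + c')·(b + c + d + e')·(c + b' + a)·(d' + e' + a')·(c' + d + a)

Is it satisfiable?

Suppose c = 0.
Suppose e = 0.
Unit clause (b') forces b = 0.
Unit clause (d') forces d = 0.
No clause remains; a is free.
A satisfying assignment: a=1, b=0, c=0, d=0, e=0.

Yes, satisfiable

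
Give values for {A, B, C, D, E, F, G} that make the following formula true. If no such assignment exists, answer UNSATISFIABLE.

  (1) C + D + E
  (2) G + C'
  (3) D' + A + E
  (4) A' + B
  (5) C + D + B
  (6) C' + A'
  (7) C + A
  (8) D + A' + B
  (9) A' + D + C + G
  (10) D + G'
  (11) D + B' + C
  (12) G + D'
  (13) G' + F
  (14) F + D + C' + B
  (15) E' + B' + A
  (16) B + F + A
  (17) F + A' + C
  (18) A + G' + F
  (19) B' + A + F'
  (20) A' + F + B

A ↦ 1; B ↦ 1; C ↦ 0; D ↦ 1; E ↦ 0; F ↦ 1; G ↦ 1

Suppose G = 1.
Unit clause (D) forces D = 1.
Unit clause (F) forces F = 1.
Suppose A = 1.
Unit clause (B) forces B = 1.
Unit clause (C') forces C = 0.
Every clause is now satisfied; E is unconstrained.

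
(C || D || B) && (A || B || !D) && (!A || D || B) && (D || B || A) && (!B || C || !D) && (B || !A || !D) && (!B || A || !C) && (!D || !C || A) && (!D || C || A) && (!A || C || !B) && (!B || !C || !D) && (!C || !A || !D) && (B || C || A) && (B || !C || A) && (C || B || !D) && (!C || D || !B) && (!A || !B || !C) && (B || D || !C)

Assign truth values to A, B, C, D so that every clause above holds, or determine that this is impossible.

Try C = false.
Try D = false.
Unit clause (B) forces B = true.
Unit clause (!A) forces A = false.
Every clause now holds.

A: false; B: true; C: false; D: false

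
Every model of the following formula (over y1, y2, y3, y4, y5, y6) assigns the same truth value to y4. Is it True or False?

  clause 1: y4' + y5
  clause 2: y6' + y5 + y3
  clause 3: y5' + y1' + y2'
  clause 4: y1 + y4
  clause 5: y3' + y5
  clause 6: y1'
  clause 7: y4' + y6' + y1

True

Suppose y4 = 0.
The clause (y1) is unit, so y1 = 1.
That conflicts with the unit clause (y1').
So every satisfying assignment has y4 = True.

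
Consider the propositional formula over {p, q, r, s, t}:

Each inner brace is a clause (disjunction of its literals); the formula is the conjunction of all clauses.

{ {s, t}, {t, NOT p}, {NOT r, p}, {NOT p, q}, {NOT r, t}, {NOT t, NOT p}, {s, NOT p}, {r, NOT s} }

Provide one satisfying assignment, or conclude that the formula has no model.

Try s = false.
Unit clause (t) forces t = true.
Unit clause (NOT p) forces p = false.
Unit clause (NOT r) forces r = false.
No clause remains; q is free.

p ↦ false, q ↦ false, r ↦ false, s ↦ false, t ↦ true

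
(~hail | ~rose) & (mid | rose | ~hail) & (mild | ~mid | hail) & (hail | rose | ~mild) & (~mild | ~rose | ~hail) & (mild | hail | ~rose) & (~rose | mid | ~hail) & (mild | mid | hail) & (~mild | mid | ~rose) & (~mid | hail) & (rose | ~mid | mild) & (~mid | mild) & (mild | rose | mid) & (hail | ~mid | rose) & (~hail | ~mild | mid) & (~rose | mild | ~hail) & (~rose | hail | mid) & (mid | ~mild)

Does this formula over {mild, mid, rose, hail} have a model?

Satisfiable

Case hail = 1:
The clause (~rose) is unit, so rose = 0.
The clause (mid) is unit, so mid = 1.
The clause (mild) is unit, so mild = 1.
All clauses are satisfied.
A satisfying assignment: mild: 1; mid: 1; rose: 0; hail: 1.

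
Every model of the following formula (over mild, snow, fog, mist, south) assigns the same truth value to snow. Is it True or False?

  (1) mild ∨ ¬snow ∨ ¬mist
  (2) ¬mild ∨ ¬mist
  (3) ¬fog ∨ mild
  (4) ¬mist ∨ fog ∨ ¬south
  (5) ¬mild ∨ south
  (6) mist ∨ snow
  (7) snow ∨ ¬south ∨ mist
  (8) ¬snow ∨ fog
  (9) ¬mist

Suppose snow = False.
The clause (mist) is unit, so mist = True.
That conflicts with the unit clause (¬mist).
So every satisfying assignment has snow = True.

True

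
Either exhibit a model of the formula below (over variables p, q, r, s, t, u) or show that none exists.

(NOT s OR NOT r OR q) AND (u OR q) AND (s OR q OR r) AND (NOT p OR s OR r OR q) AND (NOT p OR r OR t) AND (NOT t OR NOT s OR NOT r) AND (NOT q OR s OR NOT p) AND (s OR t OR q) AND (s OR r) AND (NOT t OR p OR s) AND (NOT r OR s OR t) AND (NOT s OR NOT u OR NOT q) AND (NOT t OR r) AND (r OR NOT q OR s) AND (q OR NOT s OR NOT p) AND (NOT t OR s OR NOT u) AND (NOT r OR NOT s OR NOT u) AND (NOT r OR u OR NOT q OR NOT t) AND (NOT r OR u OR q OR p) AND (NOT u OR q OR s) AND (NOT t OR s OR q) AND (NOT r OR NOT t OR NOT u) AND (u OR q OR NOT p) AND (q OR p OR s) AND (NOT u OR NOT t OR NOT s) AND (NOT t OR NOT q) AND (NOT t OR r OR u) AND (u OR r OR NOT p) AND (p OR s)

Try u = false.
The clause (q) is unit, so q = true.
The clause (NOT t) is unit, so t = false.
Try p = false.
The clause (s) is unit, so s = true.
Every clause is now satisfied; r is unconstrained.

p: false, q: true, r: false, s: true, t: false, u: false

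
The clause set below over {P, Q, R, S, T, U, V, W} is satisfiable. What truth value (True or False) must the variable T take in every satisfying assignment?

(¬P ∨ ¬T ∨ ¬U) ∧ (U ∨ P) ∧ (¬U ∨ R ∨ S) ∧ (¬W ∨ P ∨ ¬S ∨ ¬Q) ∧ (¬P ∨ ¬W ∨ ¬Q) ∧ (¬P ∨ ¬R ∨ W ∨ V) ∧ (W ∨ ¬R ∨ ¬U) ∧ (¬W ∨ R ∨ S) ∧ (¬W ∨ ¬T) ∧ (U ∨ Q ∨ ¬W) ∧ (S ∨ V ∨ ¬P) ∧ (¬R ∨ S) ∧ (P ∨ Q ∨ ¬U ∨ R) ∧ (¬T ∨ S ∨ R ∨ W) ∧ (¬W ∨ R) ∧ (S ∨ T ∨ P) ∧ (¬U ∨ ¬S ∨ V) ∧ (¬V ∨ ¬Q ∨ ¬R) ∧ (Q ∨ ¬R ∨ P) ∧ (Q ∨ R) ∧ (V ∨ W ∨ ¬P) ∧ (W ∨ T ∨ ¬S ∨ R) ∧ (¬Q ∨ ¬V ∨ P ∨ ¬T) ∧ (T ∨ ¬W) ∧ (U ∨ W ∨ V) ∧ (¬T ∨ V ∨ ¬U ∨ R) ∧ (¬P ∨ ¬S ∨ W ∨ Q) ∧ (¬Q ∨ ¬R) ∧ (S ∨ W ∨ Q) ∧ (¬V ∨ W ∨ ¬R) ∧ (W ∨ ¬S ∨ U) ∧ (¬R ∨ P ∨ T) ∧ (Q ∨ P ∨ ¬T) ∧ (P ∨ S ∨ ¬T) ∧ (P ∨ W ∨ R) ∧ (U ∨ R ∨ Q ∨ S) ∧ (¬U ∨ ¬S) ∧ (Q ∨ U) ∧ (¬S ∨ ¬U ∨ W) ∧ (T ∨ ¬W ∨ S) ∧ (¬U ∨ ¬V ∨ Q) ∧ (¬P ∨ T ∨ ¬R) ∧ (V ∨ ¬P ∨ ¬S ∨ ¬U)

False

Suppose T = True.
(¬W) alone gives W = False.
Branch on P: set P = False.
(U) alone gives U = True.
(¬R) alone gives R = False.
But (R) is also a unit clause — contradiction.
So P must be the other value — set P = True.
(¬U) alone gives U = False.
(V) alone gives V = True.
(¬R) alone gives R = False.
(S) alone gives S = True.
But (¬S) is also a unit clause — contradiction.
Either choice for P ends in contradiction.
So every satisfying assignment has T = False.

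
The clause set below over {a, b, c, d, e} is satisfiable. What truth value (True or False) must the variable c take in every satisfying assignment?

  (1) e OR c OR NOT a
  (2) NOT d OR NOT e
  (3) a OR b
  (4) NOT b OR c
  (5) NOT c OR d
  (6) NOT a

True

Suppose c = false.
From the singleton clause (NOT b), b = false.
From the singleton clause (a), a = true.
But (NOT a) is also a unit clause — contradiction.
So every satisfying assignment has c = True.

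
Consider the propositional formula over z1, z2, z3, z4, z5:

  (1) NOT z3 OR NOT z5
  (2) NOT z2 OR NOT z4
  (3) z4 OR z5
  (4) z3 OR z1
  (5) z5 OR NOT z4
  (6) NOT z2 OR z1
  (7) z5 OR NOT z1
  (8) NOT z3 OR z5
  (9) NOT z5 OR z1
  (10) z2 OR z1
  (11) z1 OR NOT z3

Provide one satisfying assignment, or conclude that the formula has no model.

Case z3 = false:
Unit clause (z1) forces z1 = true.
Unit clause (z5) forces z5 = true.
Case z2 = false:
All clauses hold; z4 can take either value.

z1=true,  z2=false,  z3=false,  z4=true,  z5=true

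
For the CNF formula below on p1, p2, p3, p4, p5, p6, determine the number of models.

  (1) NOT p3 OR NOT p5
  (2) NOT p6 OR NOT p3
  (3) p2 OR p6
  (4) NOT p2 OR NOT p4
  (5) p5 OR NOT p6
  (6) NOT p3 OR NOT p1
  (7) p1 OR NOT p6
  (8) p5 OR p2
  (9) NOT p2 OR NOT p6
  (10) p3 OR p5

5

There are 2^6 = 64 truth assignments over (p1, p2, p3, p4, p5, p6).
Split on p5. With p5 = true, the clauses containing p5 are satisfied and NOT p5 drops from the rest; 4 of the 2^5 = 32 assignments to the other variables satisfy what remains.
With p5 = false, by the same count on the reduced clause set, 1 assignment works.
(One model: p1=F, p2=T, p3=F, p4=F, p5=T, p6=F.)
Total: 4 + 1 = 5.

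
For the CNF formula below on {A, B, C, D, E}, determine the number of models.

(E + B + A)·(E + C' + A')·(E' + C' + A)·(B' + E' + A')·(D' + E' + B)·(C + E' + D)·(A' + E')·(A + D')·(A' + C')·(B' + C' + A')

There are 2^5 = 32 truth assignments over (A, B, C, D, E).
Split on A. With A = 1, the clauses containing A are satisfied and A' drops from the rest; 4 of the 2^4 = 16 assignments to the other variables satisfy what remains.
With A = 0, by the same count on the reduced clause set, 2 assignments work.
Total: 4 + 2 = 6.

6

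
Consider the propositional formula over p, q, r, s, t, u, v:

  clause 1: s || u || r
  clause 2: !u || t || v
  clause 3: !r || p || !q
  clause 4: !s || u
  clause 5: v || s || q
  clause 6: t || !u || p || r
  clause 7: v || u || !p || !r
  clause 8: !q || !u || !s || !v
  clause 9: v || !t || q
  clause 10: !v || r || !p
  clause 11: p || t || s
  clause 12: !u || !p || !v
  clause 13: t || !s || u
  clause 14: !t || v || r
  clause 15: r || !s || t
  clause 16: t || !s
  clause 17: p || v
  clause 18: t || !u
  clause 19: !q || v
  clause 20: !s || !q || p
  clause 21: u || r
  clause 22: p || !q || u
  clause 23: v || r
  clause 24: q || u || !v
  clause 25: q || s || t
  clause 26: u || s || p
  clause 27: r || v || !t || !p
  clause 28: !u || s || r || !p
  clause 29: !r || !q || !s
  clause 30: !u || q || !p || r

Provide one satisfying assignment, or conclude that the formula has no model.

p=false,  q=true,  r=false,  s=false,  t=true,  u=true,  v=true

Try s = false.
Try u = true.
(t) alone gives t = true.
Try v = true.
(!p) alone gives p = false.
Try r = false.
No clause remains; q is free.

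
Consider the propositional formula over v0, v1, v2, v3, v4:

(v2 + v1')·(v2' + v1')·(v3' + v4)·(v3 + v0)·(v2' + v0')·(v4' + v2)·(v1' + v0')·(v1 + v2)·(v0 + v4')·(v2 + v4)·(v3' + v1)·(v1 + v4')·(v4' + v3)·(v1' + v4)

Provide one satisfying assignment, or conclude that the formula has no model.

Try v2 = 1.
Unit clause (v1') forces v1 = 0.
Unit clause (v0') forces v0 = 0.
Unit clause (v3) forces v3 = 1.
Now (v3') is unsatisfied and unit — conflict.
So v2 must be the other value — set v2 = 0.
Unit clause (v1') forces v1 = 0.
Now (v1) is unsatisfied and unit — conflict.
Neither v2 = 1 nor v2 = 0 works.

UNSATISFIABLE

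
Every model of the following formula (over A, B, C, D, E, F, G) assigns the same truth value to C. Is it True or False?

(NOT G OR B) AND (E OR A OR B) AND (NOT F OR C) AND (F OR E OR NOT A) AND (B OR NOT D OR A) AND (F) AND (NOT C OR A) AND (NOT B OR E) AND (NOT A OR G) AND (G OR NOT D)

Suppose C = false.
From the singleton clause (NOT F), F = false.
That conflicts with the unit clause (F).
So every satisfying assignment has C = True.

True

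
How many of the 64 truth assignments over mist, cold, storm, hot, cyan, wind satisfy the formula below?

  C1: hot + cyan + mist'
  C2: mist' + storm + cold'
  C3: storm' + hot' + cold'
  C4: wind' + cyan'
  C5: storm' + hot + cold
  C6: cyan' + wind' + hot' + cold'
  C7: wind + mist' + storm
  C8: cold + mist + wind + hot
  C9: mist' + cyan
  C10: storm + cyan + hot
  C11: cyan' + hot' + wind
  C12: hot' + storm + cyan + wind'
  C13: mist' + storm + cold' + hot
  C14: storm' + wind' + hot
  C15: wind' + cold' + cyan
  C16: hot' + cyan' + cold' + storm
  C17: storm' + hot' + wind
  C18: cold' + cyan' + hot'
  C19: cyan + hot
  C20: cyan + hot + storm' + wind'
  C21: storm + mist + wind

There are 2^6 = 64 truth assignments over (mist, cold, storm, hot, cyan, wind).
Split on cold. With cold = 1, the clauses containing cold are satisfied and cold' drops from the rest; 2 of the 2^5 = 32 assignments to the other variables satisfy what remains.
With cold = 0, by the same count on the reduced clause set, 1 assignment works.
(One model: mist=F, cold=F, storm=T, hot=T, cyan=F, wind=T.)
Total: 2 + 1 = 3.

3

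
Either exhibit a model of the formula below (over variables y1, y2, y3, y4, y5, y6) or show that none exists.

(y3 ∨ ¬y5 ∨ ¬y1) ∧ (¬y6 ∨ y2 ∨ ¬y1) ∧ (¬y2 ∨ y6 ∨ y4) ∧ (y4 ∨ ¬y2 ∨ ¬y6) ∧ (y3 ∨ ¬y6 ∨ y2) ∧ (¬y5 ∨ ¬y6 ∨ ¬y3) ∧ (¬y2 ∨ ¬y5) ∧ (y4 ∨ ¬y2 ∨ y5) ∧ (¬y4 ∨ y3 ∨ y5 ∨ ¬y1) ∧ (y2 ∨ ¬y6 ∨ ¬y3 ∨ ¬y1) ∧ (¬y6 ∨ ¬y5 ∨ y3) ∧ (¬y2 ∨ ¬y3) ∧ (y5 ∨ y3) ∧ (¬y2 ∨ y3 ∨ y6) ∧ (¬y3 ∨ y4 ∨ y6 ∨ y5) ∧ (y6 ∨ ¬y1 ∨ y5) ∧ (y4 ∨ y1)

y1 ↦ False,  y2 ↦ False,  y3 ↦ True,  y4 ↦ True,  y5 ↦ False,  y6 ↦ True

Try y2 = False.
Try y6 = True.
Unit clause (¬y1) forces y1 = False.
Unit clause (y3) forces y3 = True.
Unit clause (¬y5) forces y5 = False.
Unit clause (y4) forces y4 = True.
All clauses are satisfied.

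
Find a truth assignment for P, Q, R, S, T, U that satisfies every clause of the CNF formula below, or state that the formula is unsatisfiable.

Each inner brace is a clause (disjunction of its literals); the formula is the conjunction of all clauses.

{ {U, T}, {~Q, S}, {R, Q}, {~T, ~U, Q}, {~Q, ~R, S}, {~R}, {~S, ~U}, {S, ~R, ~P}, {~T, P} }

P=1; Q=1; R=0; S=1; T=1; U=0

Unit clause (~R) forces R = 0.
Unit clause (Q) forces Q = 1.
Unit clause (S) forces S = 1.
Unit clause (~U) forces U = 0.
Unit clause (T) forces T = 1.
Unit clause (P) forces P = 1.
All clauses are satisfied.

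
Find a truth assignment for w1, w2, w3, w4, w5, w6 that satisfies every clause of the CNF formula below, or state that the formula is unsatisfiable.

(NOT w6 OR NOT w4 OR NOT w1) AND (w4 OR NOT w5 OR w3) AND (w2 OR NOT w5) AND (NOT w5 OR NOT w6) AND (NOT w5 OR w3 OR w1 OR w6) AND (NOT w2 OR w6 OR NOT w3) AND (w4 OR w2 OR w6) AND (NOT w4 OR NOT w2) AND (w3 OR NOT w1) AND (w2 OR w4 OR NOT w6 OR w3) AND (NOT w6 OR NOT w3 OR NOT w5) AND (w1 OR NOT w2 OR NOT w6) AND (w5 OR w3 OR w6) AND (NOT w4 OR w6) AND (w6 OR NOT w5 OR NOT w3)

Case w2 = false:
Unit clause (NOT w5) forces w5 = false.
Case w4 = true:
Unit clause (w6) forces w6 = true.
Unit clause (NOT w1) forces w1 = false.
No clause remains; w3 is free.

w1=false; w2=false; w3=true; w4=true; w5=false; w6=true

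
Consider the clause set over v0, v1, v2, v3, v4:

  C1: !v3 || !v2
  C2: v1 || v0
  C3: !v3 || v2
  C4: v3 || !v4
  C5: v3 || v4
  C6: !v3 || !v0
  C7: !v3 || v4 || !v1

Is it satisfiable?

Case v3 = false:
(!v4) alone gives v4 = false.
That conflicts with the unit clause (v4).
Undo v3 and try v3 = true.
(!v2) alone gives v2 = false.
That conflicts with the unit clause (v2).
Either choice for v3 ends in contradiction.
No assignment satisfies every clause.

Unsatisfiable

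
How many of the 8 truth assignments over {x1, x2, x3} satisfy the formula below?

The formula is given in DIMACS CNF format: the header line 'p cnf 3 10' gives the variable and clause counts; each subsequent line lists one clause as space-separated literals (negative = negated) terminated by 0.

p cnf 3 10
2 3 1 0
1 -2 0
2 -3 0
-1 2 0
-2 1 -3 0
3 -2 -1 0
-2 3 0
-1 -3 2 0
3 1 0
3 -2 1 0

1

There are 2^3 = 8 truth assignments over (x1, x2, x3).
Check each against the 10 clauses (columns in the order x1, x2, x3):
  F F F  ✗ fails (x2 ∨ x3 ∨ x1)
  F F T  ✗ fails (x2 ∨ ¬x3)
  F T F  ✗ fails (x1 ∨ ¬x2)
  F T T  ✗ fails (x1 ∨ ¬x2)
  T F F  ✗ fails (¬x1 ∨ x2)
  T F T  ✗ fails (x2 ∨ ¬x3)
  T T F  ✗ fails (x3 ∨ ¬x2 ∨ ¬x1)
  T T T  ✓ satisfies all
1 of the 8 rows is a model.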